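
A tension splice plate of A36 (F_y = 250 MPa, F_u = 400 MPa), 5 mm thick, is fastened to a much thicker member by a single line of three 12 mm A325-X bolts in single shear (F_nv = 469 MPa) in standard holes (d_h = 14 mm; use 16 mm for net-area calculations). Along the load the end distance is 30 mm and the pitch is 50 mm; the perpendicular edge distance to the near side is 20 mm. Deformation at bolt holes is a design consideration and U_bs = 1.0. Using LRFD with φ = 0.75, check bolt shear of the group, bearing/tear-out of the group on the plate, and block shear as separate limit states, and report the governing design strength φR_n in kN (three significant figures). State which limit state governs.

91.1 kN (block shear governs)

Bolt shear: A_b = π·12²/4 = 113.1 mm²; R_n = 469 × 113.1 × 3 × 1 / 1000 = 159.1 kN → 0.75 × 159.1 = 119 kN.
Bearing: edge l_c = 23, r_n = 55.2 kN; interior l_c = 36, r_n = 57.6 kN; R_n = 55.2 + 2·57.6 = 170.4 kN → 128 kN.
Block shear: A_gv = 650, A_nv = 450, A_nt = 60 mm²; R_n = min(0.6F_uA_nv, 0.6F_yA_gv) + U_bs·F_u·A_nt = 121.5 kN → 91.1 kN.
Block shear governs: 91.1 kN.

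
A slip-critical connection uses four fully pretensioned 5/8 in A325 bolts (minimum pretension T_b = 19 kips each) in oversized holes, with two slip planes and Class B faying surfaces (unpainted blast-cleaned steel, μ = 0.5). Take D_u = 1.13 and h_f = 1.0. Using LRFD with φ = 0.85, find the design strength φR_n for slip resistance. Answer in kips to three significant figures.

R_n = μ · D_u · h_f · T_b · n_s · n_b = 0.5 × 1.13 × 1.0 × 19 × 2 × 4 = 85.88 kips.
Design strength φR_n = 0.85 × 85.88 = 73 kips.

73 kips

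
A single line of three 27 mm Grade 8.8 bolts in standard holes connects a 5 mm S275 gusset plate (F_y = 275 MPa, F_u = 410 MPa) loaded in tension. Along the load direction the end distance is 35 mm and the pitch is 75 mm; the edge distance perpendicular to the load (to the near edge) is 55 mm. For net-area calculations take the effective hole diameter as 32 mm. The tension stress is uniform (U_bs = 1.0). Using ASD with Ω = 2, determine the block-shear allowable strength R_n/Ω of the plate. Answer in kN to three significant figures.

105 kN

Shear plane L_v = 35 + 2·75 = 185 mm; A_gv = 185 × 5 = 925 mm².
A_nv = (185 − 2.5·32) × 5 = 525 mm².
A_nt = (55 − 0.5·32) × 5 = 195 mm².
0.6 F_u A_nv = 129.2 kN; 0.6 F_y A_gv = 152.6 kN → shear rupture governs the shear term.
R_n = 129.2 + 1.0 × 410 × 195 / 1000 = 209.1 kN.
Allowable strength R_n/Ω = 209.1 / 2 = 105 kN.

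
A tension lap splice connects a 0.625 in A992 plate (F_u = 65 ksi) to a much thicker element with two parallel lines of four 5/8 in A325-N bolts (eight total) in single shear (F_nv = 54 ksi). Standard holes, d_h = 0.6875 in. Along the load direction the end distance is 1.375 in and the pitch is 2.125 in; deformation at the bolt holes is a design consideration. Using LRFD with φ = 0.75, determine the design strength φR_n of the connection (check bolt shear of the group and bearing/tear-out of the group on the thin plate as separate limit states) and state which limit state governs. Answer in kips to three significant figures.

99.4 kips (bolt shear governs)

Bolt shear: A_b = π·0.625²/4 = 0.3068 in²; R_n = 54 × 0.3068 × 8 × 1 = 132.5 kips → 0.75 × 132.5 = 99.4 kips.
Bearing (1.2 l_c t F_u ≤ 2.4 d t F_u): upper limit = 2.4·0.625·0.625·65 = 60.94 kips.
  Edge l_c = 1.375 − 0.6875/2 = 1.031 → r_n = 50.27 kips; interior l_c = 2.125 − 0.6875 = 1.438 → r_n = 60.94 kips.
  R_n,bearing = 2·50.27 + 6·60.94 = 466.2 kips → 0.75 × 466.2 = 350 kips.
Bolt shear governs: 99.4 kips.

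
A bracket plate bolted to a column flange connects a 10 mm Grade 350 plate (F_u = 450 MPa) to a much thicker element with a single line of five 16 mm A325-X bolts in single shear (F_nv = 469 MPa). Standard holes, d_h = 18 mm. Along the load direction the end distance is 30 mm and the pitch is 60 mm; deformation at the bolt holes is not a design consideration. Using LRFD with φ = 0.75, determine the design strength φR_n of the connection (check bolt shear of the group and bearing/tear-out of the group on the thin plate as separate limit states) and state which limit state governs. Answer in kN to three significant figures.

Bolt shear: A_b = π·16²/4 = 201.1 mm²; R_n = 469 × 201.1 × 5 × 1 / 1000 = 471.5 kN → 0.75 × 471.5 = 354 kN.
Bearing (1.5 l_c t F_u ≤ 3.0 d t F_u): upper limit = 3.0·16·10·450 / 1000 = 216 kN.
  Edge l_c = 30 − 18/2 = 21 → r_n = 141.8 kN; interior l_c = 60 − 18 = 42 → r_n = 216 kN.
  R_n,bearing = 1·141.8 + 4·216 = 1006 kN → 0.75 × 1006 = 754 kN.
Bolt shear governs: 354 kN.

354 kN (bolt shear governs)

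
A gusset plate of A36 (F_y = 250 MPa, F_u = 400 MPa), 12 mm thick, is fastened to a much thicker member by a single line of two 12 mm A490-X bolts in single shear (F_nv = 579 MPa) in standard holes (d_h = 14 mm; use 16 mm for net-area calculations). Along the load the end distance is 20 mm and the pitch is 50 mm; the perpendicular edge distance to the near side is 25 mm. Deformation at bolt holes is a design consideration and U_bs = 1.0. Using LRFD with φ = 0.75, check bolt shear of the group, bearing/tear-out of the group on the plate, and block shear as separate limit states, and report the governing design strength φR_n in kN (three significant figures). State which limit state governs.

98.2 kN (bolt shear governs)

Bolt shear: A_b = π·12²/4 = 113.1 mm²; R_n = 579 × 113.1 × 2 × 1 / 1000 = 131 kN → 0.75 × 131 = 98.2 kN.
Bearing: edge l_c = 13, r_n = 74.88 kN; interior l_c = 36, r_n = 138.2 kN; R_n = 74.88 + 1·138.2 = 213.1 kN → 160 kN.
Block shear: A_gv = 840, A_nv = 552, A_nt = 204 mm²; R_n = min(0.6F_uA_nv, 0.6F_yA_gv) + U_bs·F_u·A_nt = 207.6 kN → 156 kN.
Bolt shear governs: 98.2 kN.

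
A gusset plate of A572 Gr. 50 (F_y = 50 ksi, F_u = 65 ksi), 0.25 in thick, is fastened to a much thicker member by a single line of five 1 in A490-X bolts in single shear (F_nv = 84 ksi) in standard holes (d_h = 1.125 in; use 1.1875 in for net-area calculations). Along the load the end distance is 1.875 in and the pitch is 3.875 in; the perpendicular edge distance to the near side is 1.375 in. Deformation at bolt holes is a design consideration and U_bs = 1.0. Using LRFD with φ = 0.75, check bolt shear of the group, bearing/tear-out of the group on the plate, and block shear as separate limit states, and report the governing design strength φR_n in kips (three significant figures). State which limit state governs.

Bolt shear: A_b = π·1²/4 = 0.7854 in²; R_n = 84 × 0.7854 × 5 × 1 = 329.9 kips → 0.75 × 329.9 = 247 kips.
Bearing: edge l_c = 1.312, r_n = 25.59 kips; interior l_c = 2.75, r_n = 39 kips; R_n = 25.59 + 4·39 = 181.6 kips → 136 kips.
Block shear: A_gv = 4.344, A_nv = 3.008, A_nt = 0.1953 in²; R_n = min(0.6F_uA_nv, 0.6F_yA_gv) + U_bs·F_u·A_nt = 130 kips → 97.5 kips.
Block shear governs: 97.5 kips.

97.5 kips (block shear governs)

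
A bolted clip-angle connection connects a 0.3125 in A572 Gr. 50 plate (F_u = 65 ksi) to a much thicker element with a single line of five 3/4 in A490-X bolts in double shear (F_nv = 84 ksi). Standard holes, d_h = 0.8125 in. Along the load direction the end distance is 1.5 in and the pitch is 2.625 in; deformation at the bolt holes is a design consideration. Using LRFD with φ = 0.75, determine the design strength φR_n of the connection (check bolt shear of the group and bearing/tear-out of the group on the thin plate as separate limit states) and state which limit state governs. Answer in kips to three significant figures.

Bolt shear: A_b = π·0.75²/4 = 0.4418 in²; R_n = 84 × 0.4418 × 5 × 2 = 371.1 kips → 0.75 × 371.1 = 278 kips.
Bearing (1.2 l_c t F_u ≤ 2.4 d t F_u): upper limit = 2.4·0.75·0.3125·65 = 36.56 kips.
  Edge l_c = 1.5 − 0.8125/2 = 1.094 → r_n = 26.66 kips; interior l_c = 2.625 − 0.8125 = 1.812 → r_n = 36.56 kips.
  R_n,bearing = 1·26.66 + 4·36.56 = 172.9 kips → 0.75 × 172.9 = 130 kips.
Bearing governs: 130 kips.

130 kips (bearing governs)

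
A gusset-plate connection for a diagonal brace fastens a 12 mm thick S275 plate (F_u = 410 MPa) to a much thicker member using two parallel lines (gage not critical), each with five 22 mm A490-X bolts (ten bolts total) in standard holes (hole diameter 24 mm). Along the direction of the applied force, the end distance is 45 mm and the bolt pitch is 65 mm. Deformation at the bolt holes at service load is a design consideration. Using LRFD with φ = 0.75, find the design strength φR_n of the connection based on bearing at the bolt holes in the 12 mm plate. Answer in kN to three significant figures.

1740 kN

Per bolt r_n = 1.2 l_c t F_u ≤ 2.4 d t F_u; upper limit = 2.4 × 22 × 12 × 410 / 1000 = 259.8 kN.
Edge bolt: l_c = 45 − 24/2 = 33 mm → 1.2 × 33 × 12 × 410 / 1000 = 194.8 → r_n = 194.8 kN.
Interior bolts: l_c = 65 − 24 = 41 mm → 1.2 × 41 × 12 × 410 / 1000 = 242.1 → r_n = 242.1 kN.
R_n = 2 × 194.8 + 8 × 242.1 = 2326 kN.
Design strength φR_n = 0.75 × 2326 = 1740 kN.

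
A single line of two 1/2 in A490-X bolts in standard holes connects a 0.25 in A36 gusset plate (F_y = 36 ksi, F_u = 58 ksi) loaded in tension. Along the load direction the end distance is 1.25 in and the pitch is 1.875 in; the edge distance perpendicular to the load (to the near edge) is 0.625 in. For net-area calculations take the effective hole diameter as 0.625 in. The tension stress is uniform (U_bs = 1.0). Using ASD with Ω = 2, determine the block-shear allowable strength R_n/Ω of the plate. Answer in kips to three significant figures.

Shear plane L_v = 1.25 + 1·1.875 = 3.125 in; A_gv = 3.125 × 0.25 = 0.7812 in².
A_nv = (3.125 − 1.5·0.625) × 0.25 = 0.5469 in².
A_nt = (0.625 − 0.5·0.625) × 0.25 = 0.07812 in².
0.6 F_u A_nv = 19.03 kips; 0.6 F_y A_gv = 16.88 kips → shear yielding governs the shear term.
R_n = 16.88 + 1.0 × 58 × 0.07812 = 21.41 kips.
Allowable strength R_n/Ω = 21.41 / 2 = 10.7 kips.

10.7 kips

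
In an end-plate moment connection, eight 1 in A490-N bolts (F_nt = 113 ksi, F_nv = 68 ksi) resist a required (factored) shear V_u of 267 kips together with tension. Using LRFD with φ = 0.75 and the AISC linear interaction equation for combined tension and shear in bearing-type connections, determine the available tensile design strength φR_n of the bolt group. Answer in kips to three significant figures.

A_b = π·1²/4 = 0.7854 in²; f_rv = 267 / (8 × 0.7854) = 42.49 ksi.
F'_nt = 1.3 F_nt − (F_nt / φF_nv) f_rv = 1.3·113 − (113/(0.75·68))·42.49 = 52.75 ksi, capped at F_nt → F'_nt = 52.75 ksi.
R_n = F'_nt · A_b · n = 52.75 × 0.7854 × 8 = 331.4 kips.
Design strength φR_n = 0.75 × 331.4 = 249 kips.

249 kips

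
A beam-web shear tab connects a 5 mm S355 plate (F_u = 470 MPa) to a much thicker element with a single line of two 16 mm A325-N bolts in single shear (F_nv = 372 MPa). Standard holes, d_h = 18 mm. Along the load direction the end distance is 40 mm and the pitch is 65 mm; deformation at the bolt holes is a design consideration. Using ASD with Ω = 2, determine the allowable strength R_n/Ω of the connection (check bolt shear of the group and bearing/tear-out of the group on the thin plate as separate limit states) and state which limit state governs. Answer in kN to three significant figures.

74.8 kN (bolt shear governs)

Bolt shear: A_b = π·16²/4 = 201.1 mm²; R_n = 372 × 201.1 × 2 × 1 / 1000 = 149.6 kN → 149.6 / 2 = 74.8 kN.
Bearing (1.2 l_c t F_u ≤ 2.4 d t F_u): upper limit = 2.4·16·5·470 / 1000 = 90.24 kN.
  Edge l_c = 40 − 18/2 = 31 → r_n = 87.42 kN; interior l_c = 65 − 18 = 47 → r_n = 90.24 kN.
  R_n,bearing = 1·87.42 + 1·90.24 = 177.7 kN → 177.7 / 2 = 88.8 kN.
Bolt shear governs: 74.8 kN.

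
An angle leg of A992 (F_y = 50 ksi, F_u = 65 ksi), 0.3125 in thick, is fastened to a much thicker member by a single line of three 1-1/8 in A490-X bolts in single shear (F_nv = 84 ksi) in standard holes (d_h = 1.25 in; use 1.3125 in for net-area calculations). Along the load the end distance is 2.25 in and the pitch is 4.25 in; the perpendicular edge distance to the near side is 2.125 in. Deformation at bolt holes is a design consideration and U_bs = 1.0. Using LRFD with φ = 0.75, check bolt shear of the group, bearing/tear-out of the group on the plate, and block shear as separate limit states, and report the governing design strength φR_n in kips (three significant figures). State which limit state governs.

90.6 kips (block shear governs)

Bolt shear: A_b = π·1.125²/4 = 0.994 in²; R_n = 84 × 0.994 × 3 × 1 = 250.5 kips → 0.75 × 250.5 = 188 kips.
Bearing: edge l_c = 1.625, r_n = 39.61 kips; interior l_c = 3, r_n = 54.84 kips; R_n = 39.61 + 2·54.84 = 149.3 kips → 112 kips.
Block shear: A_gv = 3.359, A_nv = 2.334, A_nt = 0.459 in²; R_n = min(0.6F_uA_nv, 0.6F_yA_gv) + U_bs·F_u·A_nt = 120.9 kips → 90.6 kips.
Block shear governs: 90.6 kips.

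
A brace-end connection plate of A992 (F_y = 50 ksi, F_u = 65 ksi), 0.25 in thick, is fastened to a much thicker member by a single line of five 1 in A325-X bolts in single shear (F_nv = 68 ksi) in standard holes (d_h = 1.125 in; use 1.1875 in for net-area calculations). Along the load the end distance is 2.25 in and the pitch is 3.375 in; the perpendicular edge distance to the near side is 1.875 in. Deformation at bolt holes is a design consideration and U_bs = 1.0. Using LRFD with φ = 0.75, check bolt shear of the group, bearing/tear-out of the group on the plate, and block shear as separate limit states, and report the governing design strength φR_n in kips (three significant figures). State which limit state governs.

Bolt shear: A_b = π·1²/4 = 0.7854 in²; R_n = 68 × 0.7854 × 5 × 1 = 267 kips → 0.75 × 267 = 200 kips.
Bearing: edge l_c = 1.688, r_n = 32.91 kips; interior l_c = 2.25, r_n = 39 kips; R_n = 32.91 + 4·39 = 188.9 kips → 142 kips.
Block shear: A_gv = 3.938, A_nv = 2.602, A_nt = 0.3203 in²; R_n = min(0.6F_uA_nv, 0.6F_yA_gv) + U_bs·F_u·A_nt = 122.3 kips → 91.7 kips.
Block shear governs: 91.7 kips.

91.7 kips (block shear governs)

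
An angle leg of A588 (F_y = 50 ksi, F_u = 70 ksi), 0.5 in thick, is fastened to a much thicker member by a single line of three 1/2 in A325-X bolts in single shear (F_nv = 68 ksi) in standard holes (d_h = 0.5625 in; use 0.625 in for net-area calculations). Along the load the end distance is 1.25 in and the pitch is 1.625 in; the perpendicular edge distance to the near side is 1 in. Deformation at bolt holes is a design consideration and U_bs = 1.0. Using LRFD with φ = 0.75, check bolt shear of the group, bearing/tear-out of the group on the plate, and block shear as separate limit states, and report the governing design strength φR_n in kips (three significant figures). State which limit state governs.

30 kips (bolt shear governs)

Bolt shear: A_b = π·0.5²/4 = 0.1963 in²; R_n = 68 × 0.1963 × 3 × 1 = 40.06 kips → 0.75 × 40.06 = 30 kips.
Bearing: edge l_c = 0.9688, r_n = 40.69 kips; interior l_c = 1.062, r_n = 42 kips; R_n = 40.69 + 2·42 = 124.7 kips → 93.5 kips.
Block shear: A_gv = 2.25, A_nv = 1.469, A_nt = 0.3438 in²; R_n = min(0.6F_uA_nv, 0.6F_yA_gv) + U_bs·F_u·A_nt = 85.75 kips → 64.3 kips.
Bolt shear governs: 30 kips.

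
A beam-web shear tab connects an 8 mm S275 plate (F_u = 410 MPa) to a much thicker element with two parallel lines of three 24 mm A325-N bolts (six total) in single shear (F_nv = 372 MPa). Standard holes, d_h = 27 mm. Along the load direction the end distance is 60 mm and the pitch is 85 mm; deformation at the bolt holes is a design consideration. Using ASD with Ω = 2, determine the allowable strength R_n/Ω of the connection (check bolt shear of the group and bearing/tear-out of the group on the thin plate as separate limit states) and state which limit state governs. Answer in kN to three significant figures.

Bolt shear: A_b = π·24²/4 = 452.4 mm²; R_n = 372 × 452.4 × 6 × 1 / 1000 = 1010 kN → 1010 / 2 = 505 kN.
Bearing (1.2 l_c t F_u ≤ 2.4 d t F_u): upper limit = 2.4·24·8·410 / 1000 = 188.9 kN.
  Edge l_c = 60 − 27/2 = 46.5 → r_n = 183 kN; interior l_c = 85 − 27 = 58 → r_n = 188.9 kN.
  R_n,bearing = 2·183 + 4·188.9 = 1122 kN → 1122 / 2 = 561 kN.
Bolt shear governs: 505 kN.

505 kN (bolt shear governs)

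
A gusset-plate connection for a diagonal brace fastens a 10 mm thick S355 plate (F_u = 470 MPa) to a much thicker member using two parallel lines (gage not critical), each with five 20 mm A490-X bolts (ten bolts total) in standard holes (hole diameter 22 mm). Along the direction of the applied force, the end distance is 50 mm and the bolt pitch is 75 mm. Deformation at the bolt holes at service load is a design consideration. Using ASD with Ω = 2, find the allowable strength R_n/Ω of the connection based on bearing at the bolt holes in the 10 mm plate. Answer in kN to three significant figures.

Per bolt r_n = 1.2 l_c t F_u ≤ 2.4 d t F_u; upper limit = 2.4 × 20 × 10 × 470 / 1000 = 225.6 kN.
Edge bolt: l_c = 50 − 22/2 = 39 mm → 1.2 × 39 × 10 × 470 / 1000 = 220 → r_n = 220 kN.
Interior bolts: l_c = 75 − 22 = 53 mm → 1.2 × 53 × 10 × 470 / 1000 = 298.9 → r_n = 225.6 kN.
R_n = 2 × 220 + 8 × 225.6 = 2245 kN.
Allowable strength R_n/Ω = 2245 / 2 = 1120 kN.

1120 kN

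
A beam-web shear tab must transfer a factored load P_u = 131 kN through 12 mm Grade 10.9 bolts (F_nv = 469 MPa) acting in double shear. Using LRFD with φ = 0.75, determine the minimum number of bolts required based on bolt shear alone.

2 bolts

A_b = π·12²/4 = 113.1 mm².
Per-bolt design strength φR_n = 0.75 × 469 × 113.1 × 2 / 1000 = 79.56 kN.
n ≥ 131 / 79.56 = 1.646 → use 2 bolts.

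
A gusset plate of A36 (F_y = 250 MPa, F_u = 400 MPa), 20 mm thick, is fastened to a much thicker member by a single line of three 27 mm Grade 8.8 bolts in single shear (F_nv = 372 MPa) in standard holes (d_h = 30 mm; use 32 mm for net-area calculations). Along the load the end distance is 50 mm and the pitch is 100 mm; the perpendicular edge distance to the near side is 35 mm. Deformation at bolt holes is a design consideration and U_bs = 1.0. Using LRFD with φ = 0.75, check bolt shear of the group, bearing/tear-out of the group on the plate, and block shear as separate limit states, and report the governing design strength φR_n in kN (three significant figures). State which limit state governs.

479 kN (bolt shear governs)

Bolt shear: A_b = π·27²/4 = 572.6 mm²; R_n = 372 × 572.6 × 3 × 1 / 1000 = 639 kN → 0.75 × 639 = 479 kN.
Bearing: edge l_c = 35, r_n = 336 kN; interior l_c = 70, r_n = 518.4 kN; R_n = 336 + 2·518.4 = 1373 kN → 1030 kN.
Block shear: A_gv = 5000, A_nv = 3400, A_nt = 380 mm²; R_n = min(0.6F_uA_nv, 0.6F_yA_gv) + U_bs·F_u·A_nt = 902 kN → 676 kN.
Bolt shear governs: 479 kN.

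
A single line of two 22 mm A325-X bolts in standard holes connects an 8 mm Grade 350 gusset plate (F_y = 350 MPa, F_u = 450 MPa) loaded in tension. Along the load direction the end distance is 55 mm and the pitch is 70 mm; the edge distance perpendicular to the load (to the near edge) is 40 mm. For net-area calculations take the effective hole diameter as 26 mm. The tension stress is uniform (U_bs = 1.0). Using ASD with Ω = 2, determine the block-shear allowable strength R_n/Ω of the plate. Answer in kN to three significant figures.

141 kN

Shear plane L_v = 55 + 1·70 = 125 mm; A_gv = 125 × 8 = 1000 mm².
A_nv = (125 − 1.5·26) × 8 = 688 mm².
A_nt = (40 − 0.5·26) × 8 = 216 mm².
0.6 F_u A_nv = 185.8 kN; 0.6 F_y A_gv = 210 kN → shear rupture governs the shear term.
R_n = 185.8 + 1.0 × 450 × 216 / 1000 = 283 kN.
Allowable strength R_n/Ω = 283 / 2 = 141 kN.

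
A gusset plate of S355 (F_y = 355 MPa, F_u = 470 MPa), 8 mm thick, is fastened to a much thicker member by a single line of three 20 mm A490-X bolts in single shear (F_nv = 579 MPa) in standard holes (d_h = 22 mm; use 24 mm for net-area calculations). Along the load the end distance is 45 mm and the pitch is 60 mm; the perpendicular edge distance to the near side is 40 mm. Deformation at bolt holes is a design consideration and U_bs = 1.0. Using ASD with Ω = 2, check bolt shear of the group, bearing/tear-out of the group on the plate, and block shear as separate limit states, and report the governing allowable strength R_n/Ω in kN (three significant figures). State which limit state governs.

171 kN (block shear governs)

Bolt shear: A_b = π·20²/4 = 314.2 mm²; R_n = 579 × 314.2 × 3 × 1 / 1000 = 545.7 kN → 545.7 / 2 = 273 kN.
Bearing: edge l_c = 34, r_n = 153.4 kN; interior l_c = 38, r_n = 171.5 kN; R_n = 153.4 + 2·171.5 = 496.3 kN → 248 kN.
Block shear: A_gv = 1320, A_nv = 840, A_nt = 224 mm²; R_n = min(0.6F_uA_nv, 0.6F_yA_gv) + U_bs·F_u·A_nt = 342.2 kN → 171 kN.
Block shear governs: 171 kN.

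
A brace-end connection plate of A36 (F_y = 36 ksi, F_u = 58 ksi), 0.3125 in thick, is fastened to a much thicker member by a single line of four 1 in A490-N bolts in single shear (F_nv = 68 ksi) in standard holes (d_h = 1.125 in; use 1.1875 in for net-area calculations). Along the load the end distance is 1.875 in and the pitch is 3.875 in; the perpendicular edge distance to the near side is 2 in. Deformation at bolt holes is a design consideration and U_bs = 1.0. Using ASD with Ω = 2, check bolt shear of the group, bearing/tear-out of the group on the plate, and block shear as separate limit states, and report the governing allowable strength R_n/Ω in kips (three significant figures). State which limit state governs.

Bolt shear: A_b = π·1²/4 = 0.7854 in²; R_n = 68 × 0.7854 × 4 × 1 = 213.6 kips → 213.6 / 2 = 107 kips.
Bearing: edge l_c = 1.312, r_n = 28.55 kips; interior l_c = 2.75, r_n = 43.5 kips; R_n = 28.55 + 3·43.5 = 159 kips → 79.5 kips.
Block shear: A_gv = 4.219, A_nv = 2.92, A_nt = 0.4395 in²; R_n = min(0.6F_uA_nv, 0.6F_yA_gv) + U_bs·F_u·A_nt = 116.6 kips → 58.3 kips.
Block shear governs: 58.3 kips.

58.3 kips (block shear governs)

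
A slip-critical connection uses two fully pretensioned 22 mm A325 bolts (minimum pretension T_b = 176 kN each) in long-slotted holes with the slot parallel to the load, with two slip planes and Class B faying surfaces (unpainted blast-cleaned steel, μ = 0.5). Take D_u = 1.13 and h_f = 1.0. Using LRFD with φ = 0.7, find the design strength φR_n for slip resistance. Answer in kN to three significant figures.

278 kN

R_n = μ · D_u · h_f · T_b · n_s · n_b = 0.5 × 1.13 × 1.0 × 176 × 2 × 2 = 397.8 kN.
Design strength φR_n = 0.7 × 397.8 = 278 kN.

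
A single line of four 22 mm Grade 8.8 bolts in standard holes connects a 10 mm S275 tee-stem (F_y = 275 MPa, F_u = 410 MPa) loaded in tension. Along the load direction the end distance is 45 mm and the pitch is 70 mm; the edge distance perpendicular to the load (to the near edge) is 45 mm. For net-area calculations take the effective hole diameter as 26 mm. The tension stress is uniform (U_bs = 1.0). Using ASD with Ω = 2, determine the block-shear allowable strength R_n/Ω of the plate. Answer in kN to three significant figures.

267 kN

Shear plane L_v = 45 + 3·70 = 255 mm; A_gv = 255 × 10 = 2550 mm².
A_nv = (255 − 3.5·26) × 10 = 1640 mm².
A_nt = (45 − 0.5·26) × 10 = 320 mm².
0.6 F_u A_nv = 403.4 kN; 0.6 F_y A_gv = 420.8 kN → shear rupture governs the shear term.
R_n = 403.4 + 1.0 × 410 × 320 / 1000 = 534.6 kN.
Allowable strength R_n/Ω = 534.6 / 2 = 267 kN.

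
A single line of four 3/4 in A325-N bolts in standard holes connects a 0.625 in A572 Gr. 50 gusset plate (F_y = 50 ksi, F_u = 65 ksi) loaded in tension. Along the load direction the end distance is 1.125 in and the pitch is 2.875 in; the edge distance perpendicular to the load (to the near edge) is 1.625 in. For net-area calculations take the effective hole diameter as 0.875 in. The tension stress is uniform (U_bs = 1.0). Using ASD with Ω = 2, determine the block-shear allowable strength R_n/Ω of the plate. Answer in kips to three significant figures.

Shear plane L_v = 1.125 + 3·2.875 = 9.75 in; A_gv = 9.75 × 0.625 = 6.094 in².
A_nv = (9.75 − 3.5·0.875) × 0.625 = 4.18 in².
A_nt = (1.625 − 0.5·0.875) × 0.625 = 0.7422 in².
0.6 F_u A_nv = 163 kips; 0.6 F_y A_gv = 182.8 kips → shear rupture governs the shear term.
R_n = 163 + 1.0 × 65 × 0.7422 = 211.2 kips.
Allowable strength R_n/Ω = 211.2 / 2 = 106 kips.

106 kips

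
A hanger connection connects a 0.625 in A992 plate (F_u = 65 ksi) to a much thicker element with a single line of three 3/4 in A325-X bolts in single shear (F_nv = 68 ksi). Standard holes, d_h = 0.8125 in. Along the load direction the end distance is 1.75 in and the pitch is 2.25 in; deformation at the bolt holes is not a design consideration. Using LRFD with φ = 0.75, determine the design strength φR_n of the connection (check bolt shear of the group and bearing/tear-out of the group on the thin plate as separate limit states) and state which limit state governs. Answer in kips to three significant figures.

67.6 kips (bolt shear governs)

Bolt shear: A_b = π·0.75²/4 = 0.4418 in²; R_n = 68 × 0.4418 × 3 × 1 = 90.12 kips → 0.75 × 90.12 = 67.6 kips.
Bearing (1.5 l_c t F_u ≤ 3.0 d t F_u): upper limit = 3.0·0.75·0.625·65 = 91.41 kips.
  Edge l_c = 1.75 − 0.8125/2 = 1.344 → r_n = 81.88 kips; interior l_c = 2.25 − 0.8125 = 1.438 → r_n = 87.6 kips.
  R_n,bearing = 1·81.88 + 2·87.6 = 257.1 kips → 0.75 × 257.1 = 193 kips.
Bolt shear governs: 67.6 kips.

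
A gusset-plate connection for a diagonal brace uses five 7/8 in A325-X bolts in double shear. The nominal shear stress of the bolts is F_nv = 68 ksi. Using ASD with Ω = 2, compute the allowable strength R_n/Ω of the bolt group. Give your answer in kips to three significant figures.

204 kips

A_b = π × 0.875² / 4 = 0.6013 in².
R_n = F_nv · A_b · n · n_s = 68 × 0.6013 × 5 × 2 = 408.9 kips.
Allowable strength R_n/Ω = 408.9 / 2 = 204 kips.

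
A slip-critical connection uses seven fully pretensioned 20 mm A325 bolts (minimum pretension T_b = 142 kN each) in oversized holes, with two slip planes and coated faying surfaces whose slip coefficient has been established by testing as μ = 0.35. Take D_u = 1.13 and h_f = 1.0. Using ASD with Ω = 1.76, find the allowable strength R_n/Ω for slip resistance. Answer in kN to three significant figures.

447 kN

R_n = μ · D_u · h_f · T_b · n_s · n_b = 0.35 × 1.13 × 1.0 × 142 × 2 × 7 = 786.3 kN.
Allowable strength R_n/Ω = 786.3 / 1.76 = 447 kN.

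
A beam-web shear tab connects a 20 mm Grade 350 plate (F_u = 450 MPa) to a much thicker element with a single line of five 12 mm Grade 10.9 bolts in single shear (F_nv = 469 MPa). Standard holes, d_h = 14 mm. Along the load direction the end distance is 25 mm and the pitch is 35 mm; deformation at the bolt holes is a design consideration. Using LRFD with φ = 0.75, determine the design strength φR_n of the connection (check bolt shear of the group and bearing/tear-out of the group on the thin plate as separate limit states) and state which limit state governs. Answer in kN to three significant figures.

199 kN (bolt shear governs)

Bolt shear: A_b = π·12²/4 = 113.1 mm²; R_n = 469 × 113.1 × 5 × 1 / 1000 = 265.2 kN → 0.75 × 265.2 = 199 kN.
Bearing (1.2 l_c t F_u ≤ 2.4 d t F_u): upper limit = 2.4·12·20·450 / 1000 = 259.2 kN.
  Edge l_c = 25 − 14/2 = 18 → r_n = 194.4 kN; interior l_c = 35 − 14 = 21 → r_n = 226.8 kN.
  R_n,bearing = 1·194.4 + 4·226.8 = 1102 kN → 0.75 × 1102 = 826 kN.
Bolt shear governs: 199 kN.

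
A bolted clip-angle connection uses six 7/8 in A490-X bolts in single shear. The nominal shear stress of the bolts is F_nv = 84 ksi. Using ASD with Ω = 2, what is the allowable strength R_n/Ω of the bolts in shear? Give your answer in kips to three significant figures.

152 kips

A_b = π × 0.875² / 4 = 0.6013 in².
R_n = F_nv · A_b · n · n_s = 84 × 0.6013 × 6 × 1 = 303.1 kips.
Allowable strength R_n/Ω = 303.1 / 2 = 152 kips.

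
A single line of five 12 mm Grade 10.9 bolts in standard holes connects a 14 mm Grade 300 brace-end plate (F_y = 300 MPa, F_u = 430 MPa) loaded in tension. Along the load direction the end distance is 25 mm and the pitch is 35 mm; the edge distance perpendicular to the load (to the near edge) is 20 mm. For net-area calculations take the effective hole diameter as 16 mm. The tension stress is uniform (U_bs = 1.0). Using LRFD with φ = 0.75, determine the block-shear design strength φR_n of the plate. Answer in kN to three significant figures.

306 kN

Shear plane L_v = 25 + 4·35 = 165 mm; A_gv = 165 × 14 = 2310 mm².
A_nv = (165 − 4.5·16) × 14 = 1302 mm².
A_nt = (20 − 0.5·16) × 14 = 168 mm².
0.6 F_u A_nv = 335.9 kN; 0.6 F_y A_gv = 415.8 kN → shear rupture governs the shear term.
R_n = 335.9 + 1.0 × 430 × 168 / 1000 = 408.2 kN.
Design strength φR_n = 0.75 × 408.2 = 306 kN.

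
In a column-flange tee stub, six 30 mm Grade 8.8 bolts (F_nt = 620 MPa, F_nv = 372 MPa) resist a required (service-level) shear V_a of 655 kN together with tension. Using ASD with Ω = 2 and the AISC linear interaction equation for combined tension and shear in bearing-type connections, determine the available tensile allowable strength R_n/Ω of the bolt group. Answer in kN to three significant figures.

A_b = π·30²/4 = 706.9 mm²; f_rv = 655 × 1000 / (6 × 706.9) = 154.4 MPa.
F'_nt = 1.3 F_nt − (Ω F_nt / F_nv) f_rv = 1.3·620 − (2·620/372)·154.4 = 291.2 MPa, capped at F_nt → F'_nt = 291.2 MPa.
R_n = F'_nt · A_b · n = 291.2 × 706.9 × 6 / 1000 = 1235 kN.
Allowable strength R_n/Ω = 1235 / 2 = 618 kN.

618 kN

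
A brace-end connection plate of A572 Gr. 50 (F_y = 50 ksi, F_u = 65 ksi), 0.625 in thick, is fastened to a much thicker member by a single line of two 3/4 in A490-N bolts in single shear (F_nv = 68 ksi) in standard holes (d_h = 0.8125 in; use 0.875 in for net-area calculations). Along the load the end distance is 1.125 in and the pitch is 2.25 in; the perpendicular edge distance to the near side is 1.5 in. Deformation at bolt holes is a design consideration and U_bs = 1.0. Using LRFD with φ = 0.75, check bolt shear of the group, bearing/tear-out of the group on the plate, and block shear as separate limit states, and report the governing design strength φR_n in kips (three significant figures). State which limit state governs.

Bolt shear: A_b = π·0.75²/4 = 0.4418 in²; R_n = 68 × 0.4418 × 2 × 1 = 60.08 kips → 0.75 × 60.08 = 45.1 kips.
Bearing: edge l_c = 0.7188, r_n = 35.04 kips; interior l_c = 1.438, r_n = 70.08 kips; R_n = 35.04 + 1·70.08 = 105.1 kips → 78.8 kips.
Block shear: A_gv = 2.109, A_nv = 1.289, A_nt = 0.6641 in²; R_n = min(0.6F_uA_nv, 0.6F_yA_gv) + U_bs·F_u·A_nt = 93.44 kips → 70.1 kips.
Bolt shear governs: 45.1 kips.

45.1 kips (bolt shear governs)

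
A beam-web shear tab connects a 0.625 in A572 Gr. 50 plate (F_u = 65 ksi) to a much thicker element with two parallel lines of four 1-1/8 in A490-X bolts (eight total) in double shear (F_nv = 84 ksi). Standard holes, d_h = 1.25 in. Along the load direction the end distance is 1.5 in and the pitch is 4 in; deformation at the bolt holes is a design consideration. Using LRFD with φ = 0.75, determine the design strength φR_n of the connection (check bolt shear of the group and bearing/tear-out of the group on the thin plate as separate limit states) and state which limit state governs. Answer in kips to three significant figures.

Bolt shear: A_b = π·1.125²/4 = 0.994 in²; R_n = 84 × 0.994 × 8 × 2 = 1336 kips → 0.75 × 1336 = 1000 kips.
Bearing (1.2 l_c t F_u ≤ 2.4 d t F_u): upper limit = 2.4·1.125·0.625·65 = 109.7 kips.
  Edge l_c = 1.5 − 1.25/2 = 0.875 → r_n = 42.66 kips; interior l_c = 4 − 1.25 = 2.75 → r_n = 109.7 kips.
  R_n,bearing = 2·42.66 + 6·109.7 = 743.4 kips → 0.75 × 743.4 = 558 kips.
Bearing governs: 558 kips.

558 kips (bearing governs)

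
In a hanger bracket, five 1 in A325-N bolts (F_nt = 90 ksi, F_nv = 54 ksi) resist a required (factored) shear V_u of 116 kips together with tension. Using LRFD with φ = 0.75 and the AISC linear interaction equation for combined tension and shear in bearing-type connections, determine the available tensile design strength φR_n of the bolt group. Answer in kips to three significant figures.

A_b = π·1²/4 = 0.7854 in²; f_rv = 116 / (5 × 0.7854) = 29.54 ksi.
F'_nt = 1.3 F_nt − (F_nt / φF_nv) f_rv = 1.3·90 − (90/(0.75·54))·29.54 = 51.36 ksi, capped at F_nt → F'_nt = 51.36 ksi.
R_n = F'_nt · A_b · n = 51.36 × 0.7854 × 5 = 201.7 kips.
Design strength φR_n = 0.75 × 201.7 = 151 kips.

151 kips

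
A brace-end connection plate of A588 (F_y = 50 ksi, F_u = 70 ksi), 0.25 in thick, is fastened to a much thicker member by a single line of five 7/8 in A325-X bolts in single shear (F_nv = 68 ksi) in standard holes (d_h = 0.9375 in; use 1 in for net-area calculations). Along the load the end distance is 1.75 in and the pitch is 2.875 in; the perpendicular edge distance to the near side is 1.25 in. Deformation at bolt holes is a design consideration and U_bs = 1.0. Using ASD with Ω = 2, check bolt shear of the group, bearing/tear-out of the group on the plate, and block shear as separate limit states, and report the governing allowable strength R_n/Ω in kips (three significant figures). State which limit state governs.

Bolt shear: A_b = π·0.875²/4 = 0.6013 in²; R_n = 68 × 0.6013 × 5 × 1 = 204.4 kips → 204.4 / 2 = 102 kips.
Bearing: edge l_c = 1.281, r_n = 26.91 kips; interior l_c = 1.938, r_n = 36.75 kips; R_n = 26.91 + 4·36.75 = 173.9 kips → 87 kips.
Block shear: A_gv = 3.312, A_nv = 2.188, A_nt = 0.1875 in²; R_n = min(0.6F_uA_nv, 0.6F_yA_gv) + U_bs·F_u·A_nt = 105 kips → 52.5 kips.
Block shear governs: 52.5 kips.

52.5 kips (block shear governs)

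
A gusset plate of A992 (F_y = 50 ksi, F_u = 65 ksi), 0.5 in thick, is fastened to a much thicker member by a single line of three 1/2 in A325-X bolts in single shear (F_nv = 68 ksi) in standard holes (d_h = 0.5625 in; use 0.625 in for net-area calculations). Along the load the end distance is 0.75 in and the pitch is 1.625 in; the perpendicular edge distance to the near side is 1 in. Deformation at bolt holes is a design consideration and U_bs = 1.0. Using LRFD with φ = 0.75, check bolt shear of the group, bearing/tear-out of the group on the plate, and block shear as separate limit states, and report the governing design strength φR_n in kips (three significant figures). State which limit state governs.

30 kips (bolt shear governs)

Bolt shear: A_b = π·0.5²/4 = 0.1963 in²; R_n = 68 × 0.1963 × 3 × 1 = 40.06 kips → 0.75 × 40.06 = 30 kips.
Bearing: edge l_c = 0.4688, r_n = 18.28 kips; interior l_c = 1.062, r_n = 39 kips; R_n = 18.28 + 2·39 = 96.28 kips → 72.2 kips.
Block shear: A_gv = 2, A_nv = 1.219, A_nt = 0.3438 in²; R_n = min(0.6F_uA_nv, 0.6F_yA_gv) + U_bs·F_u·A_nt = 69.88 kips → 52.4 kips.
Bolt shear governs: 30 kips.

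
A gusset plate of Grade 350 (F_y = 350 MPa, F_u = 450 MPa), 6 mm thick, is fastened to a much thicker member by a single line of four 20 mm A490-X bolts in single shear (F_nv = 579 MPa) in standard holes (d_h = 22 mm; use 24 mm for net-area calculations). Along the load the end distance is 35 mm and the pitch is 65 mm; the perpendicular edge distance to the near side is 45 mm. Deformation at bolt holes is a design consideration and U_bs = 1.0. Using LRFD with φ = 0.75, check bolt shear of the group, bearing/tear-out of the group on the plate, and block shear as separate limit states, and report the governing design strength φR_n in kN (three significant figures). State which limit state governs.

Bolt shear: A_b = π·20²/4 = 314.2 mm²; R_n = 579 × 314.2 × 4 × 1 / 1000 = 727.6 kN → 0.75 × 727.6 = 546 kN.
Bearing: edge l_c = 24, r_n = 77.76 kN; interior l_c = 43, r_n = 129.6 kN; R_n = 77.76 + 3·129.6 = 466.6 kN → 350 kN.
Block shear: A_gv = 1380, A_nv = 876, A_nt = 198 mm²; R_n = min(0.6F_uA_nv, 0.6F_yA_gv) + U_bs·F_u·A_nt = 325.6 kN → 244 kN.
Block shear governs: 244 kN.

244 kN (block shear governs)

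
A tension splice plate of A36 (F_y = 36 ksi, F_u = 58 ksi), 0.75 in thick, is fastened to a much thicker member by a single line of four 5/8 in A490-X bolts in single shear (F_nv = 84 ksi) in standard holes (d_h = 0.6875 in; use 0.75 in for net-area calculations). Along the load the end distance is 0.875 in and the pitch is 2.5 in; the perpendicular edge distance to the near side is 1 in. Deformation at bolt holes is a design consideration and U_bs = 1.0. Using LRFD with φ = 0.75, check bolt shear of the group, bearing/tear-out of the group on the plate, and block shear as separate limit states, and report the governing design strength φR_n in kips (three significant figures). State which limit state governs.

77.3 kips (bolt shear governs)

Bolt shear: A_b = π·0.625²/4 = 0.3068 in²; R_n = 84 × 0.3068 × 4 × 1 = 103.1 kips → 0.75 × 103.1 = 77.3 kips.
Bearing: edge l_c = 0.5312, r_n = 27.73 kips; interior l_c = 1.812, r_n = 65.25 kips; R_n = 27.73 + 3·65.25 = 223.5 kips → 168 kips.
Block shear: A_gv = 6.281, A_nv = 4.312, A_nt = 0.4688 in²; R_n = min(0.6F_uA_nv, 0.6F_yA_gv) + U_bs·F_u·A_nt = 162.9 kips → 122 kips.
Bolt shear governs: 77.3 kips.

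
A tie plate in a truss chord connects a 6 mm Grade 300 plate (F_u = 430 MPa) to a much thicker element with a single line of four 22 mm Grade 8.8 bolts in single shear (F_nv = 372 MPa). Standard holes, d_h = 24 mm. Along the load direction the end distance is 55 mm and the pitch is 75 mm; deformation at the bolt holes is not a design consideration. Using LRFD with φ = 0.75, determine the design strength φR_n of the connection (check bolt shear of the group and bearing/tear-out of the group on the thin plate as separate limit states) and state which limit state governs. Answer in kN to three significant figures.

Bolt shear: A_b = π·22²/4 = 380.1 mm²; R_n = 372 × 380.1 × 4 × 1 / 1000 = 565.6 kN → 0.75 × 565.6 = 424 kN.
Bearing (1.5 l_c t F_u ≤ 3.0 d t F_u): upper limit = 3.0·22·6·430 / 1000 = 170.3 kN.
  Edge l_c = 55 − 24/2 = 43 → r_n = 166.4 kN; interior l_c = 75 − 24 = 51 → r_n = 170.3 kN.
  R_n,bearing = 1·166.4 + 3·170.3 = 677.2 kN → 0.75 × 677.2 = 508 kN.
Bolt shear governs: 424 kN.

424 kN (bolt shear governs)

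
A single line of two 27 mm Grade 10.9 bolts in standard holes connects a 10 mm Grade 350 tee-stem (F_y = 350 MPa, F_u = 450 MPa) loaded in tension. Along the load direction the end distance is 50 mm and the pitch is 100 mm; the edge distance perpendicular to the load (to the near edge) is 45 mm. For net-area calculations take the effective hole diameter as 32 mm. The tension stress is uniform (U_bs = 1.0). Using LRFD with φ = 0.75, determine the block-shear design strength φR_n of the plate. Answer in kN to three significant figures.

Shear plane L_v = 50 + 1·100 = 150 mm; A_gv = 150 × 10 = 1500 mm².
A_nv = (150 − 1.5·32) × 10 = 1020 mm².
A_nt = (45 − 0.5·32) × 10 = 290 mm².
0.6 F_u A_nv = 275.4 kN; 0.6 F_y A_gv = 315 kN → shear rupture governs the shear term.
R_n = 275.4 + 1.0 × 450 × 290 / 1000 = 405.9 kN.
Design strength φR_n = 0.75 × 405.9 = 304 kN.

304 kN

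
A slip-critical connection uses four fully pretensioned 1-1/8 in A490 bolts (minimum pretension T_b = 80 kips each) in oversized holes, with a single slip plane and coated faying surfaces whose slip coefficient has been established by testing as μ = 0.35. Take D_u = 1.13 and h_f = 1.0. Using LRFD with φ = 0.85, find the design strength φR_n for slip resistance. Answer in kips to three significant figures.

108 kips

R_n = μ · D_u · h_f · T_b · n_s · n_b = 0.35 × 1.13 × 1.0 × 80 × 1 × 4 = 126.6 kips.
Design strength φR_n = 0.85 × 126.6 = 108 kips.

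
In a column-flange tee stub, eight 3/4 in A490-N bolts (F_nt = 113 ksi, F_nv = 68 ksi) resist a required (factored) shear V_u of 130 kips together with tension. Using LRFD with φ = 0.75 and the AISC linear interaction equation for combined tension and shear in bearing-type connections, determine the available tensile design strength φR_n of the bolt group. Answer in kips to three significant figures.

A_b = π·0.75²/4 = 0.4418 in²; f_rv = 130 / (8 × 0.4418) = 36.78 ksi.
F'_nt = 1.3 F_nt − (F_nt / φF_nv) f_rv = 1.3·113 − (113/(0.75·68))·36.78 = 65.4 ksi, capped at F_nt → F'_nt = 65.4 ksi.
R_n = F'_nt · A_b · n = 65.4 × 0.4418 × 8 = 231.1 kips.
Design strength φR_n = 0.75 × 231.1 = 173 kips.

173 kips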